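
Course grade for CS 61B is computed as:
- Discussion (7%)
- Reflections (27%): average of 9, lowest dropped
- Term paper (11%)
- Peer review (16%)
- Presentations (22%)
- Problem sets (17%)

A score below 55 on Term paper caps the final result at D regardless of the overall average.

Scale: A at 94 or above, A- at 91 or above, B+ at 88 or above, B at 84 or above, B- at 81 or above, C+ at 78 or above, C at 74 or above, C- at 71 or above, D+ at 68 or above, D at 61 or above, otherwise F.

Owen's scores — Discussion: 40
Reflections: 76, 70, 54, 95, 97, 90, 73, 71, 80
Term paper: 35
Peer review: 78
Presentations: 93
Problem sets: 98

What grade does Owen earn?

D

Reflections: drop 54 → average of remaining 8 = 652/8 = 81.5
Term paper score 35 < 55: minimum not met.
Weighted total:
  Discussion 40 × 0.07 = 2.8
  Reflections 81.5 × 0.27 = 22.005
  Term paper 35 × 0.11 = 3.85
  Peer review 78 × 0.16 = 12.48
  Presentations 93 × 0.22 = 20.46
  Problem sets 98 × 0.17 = 16.66
Sum = 78.255
78.255 would be C+; cap at D applies → D.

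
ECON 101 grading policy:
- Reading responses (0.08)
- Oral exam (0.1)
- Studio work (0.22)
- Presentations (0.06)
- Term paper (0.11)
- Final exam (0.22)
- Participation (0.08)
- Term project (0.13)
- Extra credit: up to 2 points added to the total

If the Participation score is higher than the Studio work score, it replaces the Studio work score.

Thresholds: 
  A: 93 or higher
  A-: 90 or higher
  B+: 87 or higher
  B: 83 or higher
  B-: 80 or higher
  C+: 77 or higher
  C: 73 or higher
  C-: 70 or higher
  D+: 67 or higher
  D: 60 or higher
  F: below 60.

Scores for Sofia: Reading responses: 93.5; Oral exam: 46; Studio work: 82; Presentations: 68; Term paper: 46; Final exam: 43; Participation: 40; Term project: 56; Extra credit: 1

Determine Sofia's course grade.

Participation (40) ≤ Studio work (82), so Studio work stays at 82.
Weighted total:
  Reading responses 93.5 × 0.08 = 7.48
  Oral exam 46 × 0.1 = 4.6
  Studio work 82 × 0.22 = 18.04
  Presentations 68 × 0.06 = 4.08
  Term paper 46 × 0.11 = 5.06
  Final exam 43 × 0.22 = 9.46
  Participation 40 × 0.08 = 3.2
  Term project 56 × 0.13 = 7.28
Sum = 59.2
Extra credit: 59.2 + 1 = 60.2
60.2 is ≥ 60 and < 67 → D

D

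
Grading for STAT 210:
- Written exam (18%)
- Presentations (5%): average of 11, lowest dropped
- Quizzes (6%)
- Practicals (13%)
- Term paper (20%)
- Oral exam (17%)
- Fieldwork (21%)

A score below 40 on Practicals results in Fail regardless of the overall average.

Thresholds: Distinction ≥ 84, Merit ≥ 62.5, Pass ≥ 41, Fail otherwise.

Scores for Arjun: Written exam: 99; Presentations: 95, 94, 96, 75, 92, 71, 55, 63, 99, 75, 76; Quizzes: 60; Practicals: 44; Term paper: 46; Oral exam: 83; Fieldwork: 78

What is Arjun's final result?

Presentations: drop 55 → average of remaining 10 = 836/10 = 83.6
Practicals score 44 ≥ 40: minimum met.
Weighted total:
  Written exam 99 × 0.18 = 17.82
  Presentations 83.6 × 0.05 = 4.18
  Quizzes 60 × 0.06 = 3.6
  Practicals 44 × 0.13 = 5.72
  Term paper 46 × 0.2 = 9.2
  Oral exam 83 × 0.17 = 14.11
  Fieldwork 78 × 0.21 = 16.38
Sum = 71.01
71.01 is ≥ 62.5 and < 84 → Merit

Merit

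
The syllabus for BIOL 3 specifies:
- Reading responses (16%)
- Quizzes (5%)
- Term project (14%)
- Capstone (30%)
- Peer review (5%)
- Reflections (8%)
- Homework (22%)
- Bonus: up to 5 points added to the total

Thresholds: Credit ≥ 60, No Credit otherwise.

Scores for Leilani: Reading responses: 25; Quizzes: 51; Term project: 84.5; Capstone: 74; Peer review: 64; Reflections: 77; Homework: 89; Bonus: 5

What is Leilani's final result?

Credit

Weighted total:
  Reading responses 25 × 0.16 = 4
  Quizzes 51 × 0.05 = 2.55
  Term project 84.5 × 0.14 = 11.83
  Capstone 74 × 0.3 = 22.2
  Peer review 64 × 0.05 = 3.2
  Reflections 77 × 0.08 = 6.16
  Homework 89 × 0.22 = 19.58
Sum = 69.52
Bonus: 69.52 + 5 = 74.52
74.52 ≥ 60 → Credit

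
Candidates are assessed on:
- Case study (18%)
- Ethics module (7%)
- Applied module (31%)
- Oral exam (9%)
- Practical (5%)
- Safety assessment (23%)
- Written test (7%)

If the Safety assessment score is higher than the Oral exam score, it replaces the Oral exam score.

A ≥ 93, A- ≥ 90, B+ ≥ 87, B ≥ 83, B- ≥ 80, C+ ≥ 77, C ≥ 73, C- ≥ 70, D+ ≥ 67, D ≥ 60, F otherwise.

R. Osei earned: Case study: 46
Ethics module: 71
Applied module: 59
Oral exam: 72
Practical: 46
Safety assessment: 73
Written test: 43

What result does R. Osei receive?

D

Safety assessment (73) > Oral exam (72), so Oral exam counts as 73.
Weighted total:
  Case study 46 × 0.18 = 8.28
  Ethics module 71 × 0.07 = 4.97
  Applied module 59 × 0.31 = 18.29
  Oral exam 73 × 0.09 = 6.57
  Practical 46 × 0.05 = 2.3
  Safety assessment 73 × 0.23 = 16.79
  Written test 43 × 0.07 = 3.01
Sum = 60.21
60.21 is ≥ 60 and < 67 → D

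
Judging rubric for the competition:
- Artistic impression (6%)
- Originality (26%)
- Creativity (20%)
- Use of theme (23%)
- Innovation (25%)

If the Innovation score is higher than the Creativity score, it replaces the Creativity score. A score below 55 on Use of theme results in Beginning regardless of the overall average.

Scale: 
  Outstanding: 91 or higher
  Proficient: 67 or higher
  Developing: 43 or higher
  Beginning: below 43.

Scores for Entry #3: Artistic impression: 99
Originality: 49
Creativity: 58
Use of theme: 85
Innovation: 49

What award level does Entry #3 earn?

Innovation (49) ≤ Creativity (58), so Creativity stays at 58.
Use of theme score 85 ≥ 55: minimum met.
Weighted total:
  Artistic impression 99 × 0.06 = 5.94
  Originality 49 × 0.26 = 12.74
  Creativity 58 × 0.2 = 11.6
  Use of theme 85 × 0.23 = 19.55
  Innovation 49 × 0.25 = 12.25
Sum = 62.08
62.08 is ≥ 43 and < 67 → Developing

Developing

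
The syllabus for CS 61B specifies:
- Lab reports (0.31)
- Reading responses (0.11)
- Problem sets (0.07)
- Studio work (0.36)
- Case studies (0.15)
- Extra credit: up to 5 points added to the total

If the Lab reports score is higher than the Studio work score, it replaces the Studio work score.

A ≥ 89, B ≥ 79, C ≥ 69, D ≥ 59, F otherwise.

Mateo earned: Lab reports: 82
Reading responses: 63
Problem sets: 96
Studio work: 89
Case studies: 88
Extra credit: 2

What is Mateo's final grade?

B

Lab reports (82) ≤ Studio work (89), so Studio work stays at 89.
Weighted total:
  Lab reports 82 × 0.31 = 25.42
  Reading responses 63 × 0.11 = 6.93
  Problem sets 96 × 0.07 = 6.72
  Studio work 89 × 0.36 = 32.04
  Case studies 88 × 0.15 = 13.2
Sum = 84.31
Extra credit: 84.31 + 2 = 86.31
86.31 is ≥ 79 and < 89 → B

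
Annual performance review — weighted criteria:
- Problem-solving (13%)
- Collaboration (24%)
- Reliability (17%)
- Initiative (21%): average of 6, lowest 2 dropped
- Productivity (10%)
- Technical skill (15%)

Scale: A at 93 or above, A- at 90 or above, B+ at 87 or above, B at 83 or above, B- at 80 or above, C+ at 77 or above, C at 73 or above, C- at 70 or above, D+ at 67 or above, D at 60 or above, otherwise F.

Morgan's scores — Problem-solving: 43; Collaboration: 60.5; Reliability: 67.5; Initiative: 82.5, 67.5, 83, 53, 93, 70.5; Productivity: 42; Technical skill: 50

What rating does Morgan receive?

Initiative: drop 53, 67.5 → average of remaining 4 = 329/4 = 82.25
Weighted total:
  Problem-solving 43 × 0.13 = 5.59
  Collaboration 60.5 × 0.24 = 14.52
  Reliability 67.5 × 0.17 = 11.475
  Initiative 82.25 × 0.21 = 17.2725
  Productivity 42 × 0.1 = 4.2
  Technical skill 50 × 0.15 = 7.5
Sum = 60.5575
60.5575 is ≥ 60 and < 67 → D

D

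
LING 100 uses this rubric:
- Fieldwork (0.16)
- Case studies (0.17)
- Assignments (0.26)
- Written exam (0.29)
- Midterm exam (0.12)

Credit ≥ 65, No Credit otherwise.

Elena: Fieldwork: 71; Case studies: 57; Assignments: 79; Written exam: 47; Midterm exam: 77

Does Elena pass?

No Credit

Weighted total:
  Fieldwork 71 × 0.16 = 11.36
  Case studies 57 × 0.17 = 9.69
  Assignments 79 × 0.26 = 20.54
  Written exam 47 × 0.29 = 13.63
  Midterm exam 77 × 0.12 = 9.24
Sum = 64.46
64.46 < 65 → No Credit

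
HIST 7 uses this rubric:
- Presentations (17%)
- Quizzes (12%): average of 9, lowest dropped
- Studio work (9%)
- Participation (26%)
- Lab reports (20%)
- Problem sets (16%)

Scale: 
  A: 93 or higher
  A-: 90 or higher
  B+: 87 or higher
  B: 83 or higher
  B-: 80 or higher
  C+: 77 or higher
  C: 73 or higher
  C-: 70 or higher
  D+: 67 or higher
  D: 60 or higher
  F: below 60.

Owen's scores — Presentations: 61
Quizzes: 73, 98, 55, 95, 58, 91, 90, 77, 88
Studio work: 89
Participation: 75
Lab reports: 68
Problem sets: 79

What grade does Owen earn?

C

Quizzes: drop 55 → average of remaining 8 = 670/8 = 83.75
Weighted total:
  Presentations 61 × 0.17 = 10.37
  Quizzes 83.75 × 0.12 = 10.05
  Studio work 89 × 0.09 = 8.01
  Participation 75 × 0.26 = 19.5
  Lab reports 68 × 0.2 = 13.6
  Problem sets 79 × 0.16 = 12.64
Sum = 74.17
74.17 is ≥ 73 and < 77 → C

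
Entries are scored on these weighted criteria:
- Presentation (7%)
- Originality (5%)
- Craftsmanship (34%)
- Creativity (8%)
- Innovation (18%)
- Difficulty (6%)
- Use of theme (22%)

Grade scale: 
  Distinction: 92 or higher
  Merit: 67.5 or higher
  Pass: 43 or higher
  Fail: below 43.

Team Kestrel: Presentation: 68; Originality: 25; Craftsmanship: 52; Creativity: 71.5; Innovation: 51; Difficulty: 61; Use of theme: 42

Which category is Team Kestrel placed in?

Pass

Weighted total:
  Presentation 68 × 0.07 = 4.76
  Originality 25 × 0.05 = 1.25
  Craftsmanship 52 × 0.34 = 17.68
  Creativity 71.5 × 0.08 = 5.72
  Innovation 51 × 0.18 = 9.18
  Difficulty 61 × 0.06 = 3.66
  Use of theme 42 × 0.22 = 9.24
Sum = 51.49
51.49 is ≥ 43 and < 67.5 → Pass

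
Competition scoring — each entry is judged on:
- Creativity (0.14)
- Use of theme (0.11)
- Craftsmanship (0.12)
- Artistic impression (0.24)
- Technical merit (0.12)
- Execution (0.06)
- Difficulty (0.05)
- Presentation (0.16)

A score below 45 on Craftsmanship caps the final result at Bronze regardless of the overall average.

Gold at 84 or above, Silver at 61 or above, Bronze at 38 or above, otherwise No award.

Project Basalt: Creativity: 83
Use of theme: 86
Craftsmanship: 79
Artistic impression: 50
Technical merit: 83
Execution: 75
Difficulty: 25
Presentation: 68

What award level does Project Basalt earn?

Silver

Craftsmanship score 79 ≥ 45: minimum met.
Weighted total:
  Creativity 83 × 0.14 = 11.62
  Use of theme 86 × 0.11 = 9.46
  Craftsmanship 79 × 0.12 = 9.48
  Artistic impression 50 × 0.24 = 12
  Technical merit 83 × 0.12 = 9.96
  Execution 75 × 0.06 = 4.5
  Difficulty 25 × 0.05 = 1.25
  Presentation 68 × 0.16 = 10.88
Sum = 69.15
69.15 is ≥ 61 and < 84 → Silver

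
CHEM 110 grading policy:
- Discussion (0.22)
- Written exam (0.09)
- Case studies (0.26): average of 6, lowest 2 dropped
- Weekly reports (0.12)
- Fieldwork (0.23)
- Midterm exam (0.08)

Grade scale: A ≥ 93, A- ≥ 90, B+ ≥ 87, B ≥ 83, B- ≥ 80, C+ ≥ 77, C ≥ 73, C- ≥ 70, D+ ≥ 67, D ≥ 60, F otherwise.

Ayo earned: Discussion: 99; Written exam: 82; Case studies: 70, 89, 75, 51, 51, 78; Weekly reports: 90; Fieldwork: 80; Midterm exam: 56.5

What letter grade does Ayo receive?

Case studies: drop 51, 51 → average of remaining 4 = 312/4 = 78
Weighted total:
  Discussion 99 × 0.22 = 21.78
  Written exam 82 × 0.09 = 7.38
  Case studies 78 × 0.26 = 20.28
  Weekly reports 90 × 0.12 = 10.8
  Fieldwork 80 × 0.23 = 18.4
  Midterm exam 56.5 × 0.08 = 4.52
Sum = 83.16
83.16 is ≥ 83 and < 87 → B

B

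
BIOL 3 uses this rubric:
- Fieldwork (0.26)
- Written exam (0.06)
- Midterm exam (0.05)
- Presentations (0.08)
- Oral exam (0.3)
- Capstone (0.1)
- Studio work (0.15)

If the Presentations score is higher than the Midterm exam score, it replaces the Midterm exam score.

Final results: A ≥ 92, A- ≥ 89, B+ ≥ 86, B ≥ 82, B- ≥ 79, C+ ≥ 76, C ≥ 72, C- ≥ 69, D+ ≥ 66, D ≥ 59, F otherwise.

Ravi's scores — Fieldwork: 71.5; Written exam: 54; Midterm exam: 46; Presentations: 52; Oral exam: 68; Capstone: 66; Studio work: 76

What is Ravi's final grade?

D+

Presentations (52) > Midterm exam (46), so Midterm exam counts as 52.
Weighted total:
  Fieldwork 71.5 × 0.26 = 18.59
  Written exam 54 × 0.06 = 3.24
  Midterm exam 52 × 0.05 = 2.6
  Presentations 52 × 0.08 = 4.16
  Oral exam 68 × 0.3 = 20.4
  Capstone 66 × 0.1 = 6.6
  Studio work 76 × 0.15 = 11.4
Sum = 66.99
66.99 is ≥ 66 and < 69 → D+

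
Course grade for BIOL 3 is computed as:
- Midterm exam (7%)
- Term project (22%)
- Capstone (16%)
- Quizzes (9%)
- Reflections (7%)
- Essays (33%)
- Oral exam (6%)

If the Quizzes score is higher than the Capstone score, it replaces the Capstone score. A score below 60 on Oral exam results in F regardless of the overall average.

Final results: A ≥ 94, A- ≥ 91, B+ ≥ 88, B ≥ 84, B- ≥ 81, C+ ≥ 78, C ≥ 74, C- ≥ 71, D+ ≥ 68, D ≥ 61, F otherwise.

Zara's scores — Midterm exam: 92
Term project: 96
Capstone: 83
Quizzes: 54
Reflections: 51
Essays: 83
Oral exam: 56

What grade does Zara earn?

F

Quizzes (54) ≤ Capstone (83), so Capstone stays at 83.
Oral exam score 56 < 60: minimum not met.
Weighted total:
  Midterm exam 92 × 0.07 = 6.44
  Term project 96 × 0.22 = 21.12
  Capstone 83 × 0.16 = 13.28
  Quizzes 54 × 0.09 = 4.86
  Reflections 51 × 0.07 = 3.57
  Essays 83 × 0.33 = 27.39
  Oral exam 56 × 0.06 = 3.36
Sum = 80.02
Because the Oral exam minimum was not met, the result is F.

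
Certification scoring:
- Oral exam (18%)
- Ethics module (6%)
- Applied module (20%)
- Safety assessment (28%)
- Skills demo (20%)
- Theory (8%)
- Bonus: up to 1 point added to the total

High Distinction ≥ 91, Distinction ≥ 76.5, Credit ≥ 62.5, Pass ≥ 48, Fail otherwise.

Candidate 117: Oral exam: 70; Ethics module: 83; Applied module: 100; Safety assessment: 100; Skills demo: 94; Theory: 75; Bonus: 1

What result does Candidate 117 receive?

Weighted total:
  Oral exam 70 × 0.18 = 12.6
  Ethics module 83 × 0.06 = 4.98
  Applied module 100 × 0.2 = 20
  Safety assessment 100 × 0.28 = 28
  Skills demo 94 × 0.2 = 18.8
  Theory 75 × 0.08 = 6
Sum = 90.38
Bonus: 90.38 + 1 = 91.38
91.38 ≥ 91 → High Distinction

High Distinction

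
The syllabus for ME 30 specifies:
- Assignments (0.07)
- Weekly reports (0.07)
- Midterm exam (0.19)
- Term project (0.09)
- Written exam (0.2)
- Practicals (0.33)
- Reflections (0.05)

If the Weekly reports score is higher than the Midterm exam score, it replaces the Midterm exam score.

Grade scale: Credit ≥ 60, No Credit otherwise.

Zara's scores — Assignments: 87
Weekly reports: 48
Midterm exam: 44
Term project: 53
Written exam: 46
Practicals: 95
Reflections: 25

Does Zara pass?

Weekly reports (48) > Midterm exam (44), so Midterm exam counts as 48.
Weighted total:
  Assignments 87 × 0.07 = 6.09
  Weekly reports 48 × 0.07 = 3.36
  Midterm exam 48 × 0.19 = 9.12
  Term project 53 × 0.09 = 4.77
  Written exam 46 × 0.2 = 9.2
  Practicals 95 × 0.33 = 31.35
  Reflections 25 × 0.05 = 1.25
Sum = 65.14
65.14 ≥ 60 → Credit

Credit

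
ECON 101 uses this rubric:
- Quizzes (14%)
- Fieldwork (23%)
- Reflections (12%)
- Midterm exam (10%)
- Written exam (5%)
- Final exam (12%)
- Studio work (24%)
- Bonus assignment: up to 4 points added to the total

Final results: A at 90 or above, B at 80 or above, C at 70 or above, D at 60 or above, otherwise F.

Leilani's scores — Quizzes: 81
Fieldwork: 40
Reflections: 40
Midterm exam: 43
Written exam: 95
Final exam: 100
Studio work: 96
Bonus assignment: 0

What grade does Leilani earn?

D

Weighted total:
  Quizzes 81 × 0.14 = 11.34
  Fieldwork 40 × 0.23 = 9.2
  Reflections 40 × 0.12 = 4.8
  Midterm exam 43 × 0.1 = 4.3
  Written exam 95 × 0.05 = 4.75
  Final exam 100 × 0.12 = 12
  Studio work 96 × 0.24 = 23.04
Sum = 69.43
Bonus assignment: 69.43 + 0 = 69.43
69.43 is ≥ 60 and < 70 → D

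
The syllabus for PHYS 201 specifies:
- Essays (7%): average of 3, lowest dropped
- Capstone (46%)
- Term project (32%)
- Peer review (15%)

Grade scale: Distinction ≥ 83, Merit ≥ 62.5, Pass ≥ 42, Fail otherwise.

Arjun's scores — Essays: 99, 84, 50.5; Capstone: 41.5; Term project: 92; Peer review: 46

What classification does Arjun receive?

Essays: drop 50.5 → average of remaining 2 = 183/2 = 91.5
Weighted total:
  Essays 91.5 × 0.07 = 6.405
  Capstone 41.5 × 0.46 = 19.09
  Term project 92 × 0.32 = 29.44
  Peer review 46 × 0.15 = 6.9
Sum = 61.835
61.835 is ≥ 42 and < 62.5 → Pass

Pass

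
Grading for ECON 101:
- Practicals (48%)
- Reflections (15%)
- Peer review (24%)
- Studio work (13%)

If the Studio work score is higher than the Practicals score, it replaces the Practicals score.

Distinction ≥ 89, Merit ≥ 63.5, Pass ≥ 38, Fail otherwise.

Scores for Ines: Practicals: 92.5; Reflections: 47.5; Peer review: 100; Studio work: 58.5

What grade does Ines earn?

Studio work (58.5) ≤ Practicals (92.5), so Practicals stays at 92.5.
Weighted total:
  Practicals 92.5 × 0.48 = 44.4
  Reflections 47.5 × 0.15 = 7.125
  Peer review 100 × 0.24 = 24
  Studio work 58.5 × 0.13 = 7.605
Sum = 83.13
83.13 is ≥ 63.5 and < 89 → Merit

Merit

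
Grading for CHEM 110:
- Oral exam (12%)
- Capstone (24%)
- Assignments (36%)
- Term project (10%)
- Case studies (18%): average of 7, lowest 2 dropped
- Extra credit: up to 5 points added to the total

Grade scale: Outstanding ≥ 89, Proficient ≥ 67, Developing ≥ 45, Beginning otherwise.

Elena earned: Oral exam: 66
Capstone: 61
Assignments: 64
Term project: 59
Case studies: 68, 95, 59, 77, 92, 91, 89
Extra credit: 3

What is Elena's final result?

Case studies: drop 59, 68 → average of remaining 5 = 444/5 = 88.8
Weighted total:
  Oral exam 66 × 0.12 = 7.92
  Capstone 61 × 0.24 = 14.64
  Assignments 64 × 0.36 = 23.04
  Term project 59 × 0.1 = 5.9
  Case studies 88.8 × 0.18 = 15.984
Sum = 67.484
Extra credit: 67.484 + 3 = 70.484
70.484 is ≥ 67 and < 89 → Proficient

Proficient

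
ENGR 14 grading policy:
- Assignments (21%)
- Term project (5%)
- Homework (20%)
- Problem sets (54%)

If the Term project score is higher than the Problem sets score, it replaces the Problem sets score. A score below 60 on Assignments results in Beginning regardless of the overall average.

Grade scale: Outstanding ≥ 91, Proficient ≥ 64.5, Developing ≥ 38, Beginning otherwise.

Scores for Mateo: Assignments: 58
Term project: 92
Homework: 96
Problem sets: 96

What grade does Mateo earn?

Beginning

Term project (92) ≤ Problem sets (96), so Problem sets stays at 96.
Assignments score 58 < 60: minimum not met.
Weighted total:
  Assignments 58 × 0.21 = 12.18
  Term project 92 × 0.05 = 4.6
  Homework 96 × 0.2 = 19.2
  Problem sets 96 × 0.54 = 51.84
Sum = 87.82
Because the Assignments minimum was not met, the result is Beginning.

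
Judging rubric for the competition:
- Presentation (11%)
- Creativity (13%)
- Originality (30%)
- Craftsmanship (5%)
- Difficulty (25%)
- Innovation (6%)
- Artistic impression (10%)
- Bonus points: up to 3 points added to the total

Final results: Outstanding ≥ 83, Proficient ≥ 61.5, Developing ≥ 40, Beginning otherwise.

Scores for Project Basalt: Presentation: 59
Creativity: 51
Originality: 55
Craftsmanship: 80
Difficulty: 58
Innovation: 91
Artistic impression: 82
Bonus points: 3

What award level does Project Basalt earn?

Weighted total:
  Presentation 59 × 0.11 = 6.49
  Creativity 51 × 0.13 = 6.63
  Originality 55 × 0.3 = 16.5
  Craftsmanship 80 × 0.05 = 4
  Difficulty 58 × 0.25 = 14.5
  Innovation 91 × 0.06 = 5.46
  Artistic impression 82 × 0.1 = 8.2
Sum = 61.78
Bonus points: 61.78 + 3 = 64.78
64.78 is ≥ 61.5 and < 83 → Proficient

Proficient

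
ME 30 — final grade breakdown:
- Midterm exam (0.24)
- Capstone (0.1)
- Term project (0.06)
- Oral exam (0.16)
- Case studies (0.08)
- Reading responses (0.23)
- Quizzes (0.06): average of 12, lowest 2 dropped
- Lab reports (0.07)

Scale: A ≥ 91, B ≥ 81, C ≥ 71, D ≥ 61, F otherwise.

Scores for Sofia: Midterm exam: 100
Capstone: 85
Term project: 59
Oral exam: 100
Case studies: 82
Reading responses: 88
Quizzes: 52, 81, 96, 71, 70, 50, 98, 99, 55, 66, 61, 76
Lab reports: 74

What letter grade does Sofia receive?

B

Quizzes: drop 50, 52 → average of remaining 10 = 773/10 = 77.3
Weighted total:
  Midterm exam 100 × 0.24 = 24
  Capstone 85 × 0.1 = 8.5
  Term project 59 × 0.06 = 3.54
  Oral exam 100 × 0.16 = 16
  Case studies 82 × 0.08 = 6.56
  Reading responses 88 × 0.23 = 20.24
  Quizzes 77.3 × 0.06 = 4.638
  Lab reports 74 × 0.07 = 5.18
Sum = 88.658
88.658 is ≥ 81 and < 91 → B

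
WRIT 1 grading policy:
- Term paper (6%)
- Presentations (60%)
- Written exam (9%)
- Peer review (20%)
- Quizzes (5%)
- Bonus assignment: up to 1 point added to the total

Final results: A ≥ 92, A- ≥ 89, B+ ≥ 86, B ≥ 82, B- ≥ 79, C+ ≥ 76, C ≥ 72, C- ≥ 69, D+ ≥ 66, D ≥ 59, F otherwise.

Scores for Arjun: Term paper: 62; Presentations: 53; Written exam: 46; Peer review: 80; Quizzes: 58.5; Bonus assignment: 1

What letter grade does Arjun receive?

Weighted total:
  Term paper 62 × 0.06 = 3.72
  Presentations 53 × 0.6 = 31.8
  Written exam 46 × 0.09 = 4.14
  Peer review 80 × 0.2 = 16
  Quizzes 58.5 × 0.05 = 2.925
Sum = 58.585
Bonus assignment: 58.585 + 1 = 59.585
59.585 is ≥ 59 and < 66 → D

D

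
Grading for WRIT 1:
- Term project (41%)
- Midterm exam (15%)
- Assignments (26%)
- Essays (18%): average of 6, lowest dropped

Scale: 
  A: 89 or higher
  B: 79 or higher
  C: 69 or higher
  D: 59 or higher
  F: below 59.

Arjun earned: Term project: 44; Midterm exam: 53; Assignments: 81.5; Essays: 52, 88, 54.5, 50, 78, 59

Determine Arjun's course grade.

D

Essays: drop 50 → average of remaining 5 = 331.5/5 = 66.3
Weighted total:
  Term project 44 × 0.41 = 18.04
  Midterm exam 53 × 0.15 = 7.95
  Assignments 81.5 × 0.26 = 21.19
  Essays 66.3 × 0.18 = 11.934
Sum = 59.114
59.114 is ≥ 59 and < 69 → D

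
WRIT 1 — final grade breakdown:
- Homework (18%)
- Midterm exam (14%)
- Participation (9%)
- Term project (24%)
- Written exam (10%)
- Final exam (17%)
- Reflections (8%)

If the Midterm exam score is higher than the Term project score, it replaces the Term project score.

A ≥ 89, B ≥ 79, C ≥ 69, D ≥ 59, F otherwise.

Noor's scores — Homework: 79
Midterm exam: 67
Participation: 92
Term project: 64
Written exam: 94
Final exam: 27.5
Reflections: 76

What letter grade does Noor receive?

Midterm exam (67) > Term project (64), so Term project counts as 67.
Weighted total:
  Homework 79 × 0.18 = 14.22
  Midterm exam 67 × 0.14 = 9.38
  Participation 92 × 0.09 = 8.28
  Term project 67 × 0.24 = 16.08
  Written exam 94 × 0.1 = 9.4
  Final exam 27.5 × 0.17 = 4.675
  Reflections 76 × 0.08 = 6.08
Sum = 68.115
68.115 is ≥ 59 and < 69 → D

D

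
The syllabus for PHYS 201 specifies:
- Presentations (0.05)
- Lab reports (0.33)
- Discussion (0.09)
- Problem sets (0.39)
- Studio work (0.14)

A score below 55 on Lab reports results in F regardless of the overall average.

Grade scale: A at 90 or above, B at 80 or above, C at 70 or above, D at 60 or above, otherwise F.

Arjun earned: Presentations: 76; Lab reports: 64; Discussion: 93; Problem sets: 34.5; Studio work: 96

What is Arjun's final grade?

Lab reports score 64 ≥ 55: minimum met.
Weighted total:
  Presentations 76 × 0.05 = 3.8
  Lab reports 64 × 0.33 = 21.12
  Discussion 93 × 0.09 = 8.37
  Problem sets 34.5 × 0.39 = 13.455
  Studio work 96 × 0.14 = 13.44
Sum = 60.185
60.185 is ≥ 60 and < 70 → D

D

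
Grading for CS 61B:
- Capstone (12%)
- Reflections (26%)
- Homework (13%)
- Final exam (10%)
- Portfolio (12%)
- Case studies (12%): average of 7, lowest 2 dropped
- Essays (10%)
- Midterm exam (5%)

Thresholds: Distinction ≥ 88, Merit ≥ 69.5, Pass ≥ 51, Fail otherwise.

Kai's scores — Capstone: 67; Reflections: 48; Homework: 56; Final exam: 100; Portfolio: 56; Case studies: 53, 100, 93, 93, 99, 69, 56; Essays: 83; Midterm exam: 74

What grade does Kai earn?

Case studies: drop 53, 56 → average of remaining 5 = 454/5 = 90.8
Weighted total:
  Capstone 67 × 0.12 = 8.04
  Reflections 48 × 0.26 = 12.48
  Homework 56 × 0.13 = 7.28
  Final exam 100 × 0.1 = 10
  Portfolio 56 × 0.12 = 6.72
  Case studies 90.8 × 0.12 = 10.896
  Essays 83 × 0.1 = 8.3
  Midterm exam 74 × 0.05 = 3.7
Sum = 67.416
67.416 is ≥ 51 and < 69.5 → Pass

Pass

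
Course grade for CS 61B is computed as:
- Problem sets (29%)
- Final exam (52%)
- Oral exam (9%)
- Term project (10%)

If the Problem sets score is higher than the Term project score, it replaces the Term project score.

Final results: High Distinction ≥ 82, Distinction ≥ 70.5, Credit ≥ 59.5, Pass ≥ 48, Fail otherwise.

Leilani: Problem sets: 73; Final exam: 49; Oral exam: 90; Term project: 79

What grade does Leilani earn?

Problem sets (73) ≤ Term project (79), so Term project stays at 79.
Weighted total:
  Problem sets 73 × 0.29 = 21.17
  Final exam 49 × 0.52 = 25.48
  Oral exam 90 × 0.09 = 8.1
  Term project 79 × 0.1 = 7.9
Sum = 62.65
62.65 is ≥ 59.5 and < 70.5 → Credit

Credit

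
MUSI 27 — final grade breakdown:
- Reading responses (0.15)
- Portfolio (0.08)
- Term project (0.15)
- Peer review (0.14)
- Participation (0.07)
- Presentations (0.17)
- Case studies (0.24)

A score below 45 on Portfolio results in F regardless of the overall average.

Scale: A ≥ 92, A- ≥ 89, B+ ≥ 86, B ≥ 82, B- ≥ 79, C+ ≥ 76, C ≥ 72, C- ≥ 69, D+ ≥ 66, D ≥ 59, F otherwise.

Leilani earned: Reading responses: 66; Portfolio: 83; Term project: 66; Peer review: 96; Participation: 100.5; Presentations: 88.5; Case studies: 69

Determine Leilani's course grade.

Portfolio score 83 ≥ 45: minimum met.
Weighted total:
  Reading responses 66 × 0.15 = 9.9
  Portfolio 83 × 0.08 = 6.64
  Term project 66 × 0.15 = 9.9
  Peer review 96 × 0.14 = 13.44
  Participation 100.5 × 0.07 = 7.035
  Presentations 88.5 × 0.17 = 15.045
  Case studies 69 × 0.24 = 16.56
Sum = 78.52
78.52 is ≥ 76 and < 79 → C+

C+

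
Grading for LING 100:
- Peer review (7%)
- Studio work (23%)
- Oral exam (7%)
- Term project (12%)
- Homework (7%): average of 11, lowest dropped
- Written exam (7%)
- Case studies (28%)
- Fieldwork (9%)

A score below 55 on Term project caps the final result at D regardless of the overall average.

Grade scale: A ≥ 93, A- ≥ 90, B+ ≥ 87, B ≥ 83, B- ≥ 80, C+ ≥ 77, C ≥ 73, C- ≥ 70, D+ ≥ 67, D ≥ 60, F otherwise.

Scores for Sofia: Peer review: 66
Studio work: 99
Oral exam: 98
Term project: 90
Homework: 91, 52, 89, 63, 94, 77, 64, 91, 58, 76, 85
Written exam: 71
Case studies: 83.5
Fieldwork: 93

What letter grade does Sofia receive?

B+

Homework: drop 52 → average of remaining 10 = 788/10 = 78.8
Term project score 90 ≥ 55: minimum met.
Weighted total:
  Peer review 66 × 0.07 = 4.62
  Studio work 99 × 0.23 = 22.77
  Oral exam 98 × 0.07 = 6.86
  Term project 90 × 0.12 = 10.8
  Homework 78.8 × 0.07 = 5.516
  Written exam 71 × 0.07 = 4.97
  Case studies 83.5 × 0.28 = 23.38
  Fieldwork 93 × 0.09 = 8.37
Sum = 87.286
87.286 is ≥ 87 and < 90 → B+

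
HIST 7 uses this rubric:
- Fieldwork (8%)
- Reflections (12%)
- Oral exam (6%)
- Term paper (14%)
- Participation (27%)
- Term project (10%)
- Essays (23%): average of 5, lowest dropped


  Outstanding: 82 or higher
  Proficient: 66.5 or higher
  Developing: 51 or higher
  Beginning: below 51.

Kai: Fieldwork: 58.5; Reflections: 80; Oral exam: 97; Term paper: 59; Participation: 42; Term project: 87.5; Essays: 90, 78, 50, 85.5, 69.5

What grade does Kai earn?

Essays: drop 50 → average of remaining 4 = 323/4 = 80.75
Weighted total:
  Fieldwork 58.5 × 0.08 = 4.68
  Reflections 80 × 0.12 = 9.6
  Oral exam 97 × 0.06 = 5.82
  Term paper 59 × 0.14 = 8.26
  Participation 42 × 0.27 = 11.34
  Term project 87.5 × 0.1 = 8.75
  Essays 80.75 × 0.23 = 18.5725
Sum = 67.0225
67.0225 is ≥ 66.5 and < 82 → Proficient

Proficient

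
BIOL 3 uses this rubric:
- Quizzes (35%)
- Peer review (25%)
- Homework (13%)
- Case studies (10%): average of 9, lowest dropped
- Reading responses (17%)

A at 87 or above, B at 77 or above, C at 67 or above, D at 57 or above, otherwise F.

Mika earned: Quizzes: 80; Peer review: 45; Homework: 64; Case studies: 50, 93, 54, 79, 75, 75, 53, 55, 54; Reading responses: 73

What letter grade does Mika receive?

Case studies: drop 50 → average of remaining 8 = 538/8 = 67.25
Weighted total:
  Quizzes 80 × 0.35 = 28
  Peer review 45 × 0.25 = 11.25
  Homework 64 × 0.13 = 8.32
  Case studies 67.25 × 0.1 = 6.725
  Reading responses 73 × 0.17 = 12.41
Sum = 66.705
66.705 is ≥ 57 and < 67 → D

D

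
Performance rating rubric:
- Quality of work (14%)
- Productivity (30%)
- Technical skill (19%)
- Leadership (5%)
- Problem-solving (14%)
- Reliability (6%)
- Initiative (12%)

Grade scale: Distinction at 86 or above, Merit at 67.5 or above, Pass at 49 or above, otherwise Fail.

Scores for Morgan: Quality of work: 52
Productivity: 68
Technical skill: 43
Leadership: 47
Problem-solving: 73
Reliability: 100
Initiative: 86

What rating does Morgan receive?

Pass

Weighted total:
  Quality of work 52 × 0.14 = 7.28
  Productivity 68 × 0.3 = 20.4
  Technical skill 43 × 0.19 = 8.17
  Leadership 47 × 0.05 = 2.35
  Problem-solving 73 × 0.14 = 10.22
  Reliability 100 × 0.06 = 6
  Initiative 86 × 0.12 = 10.32
Sum = 64.74
64.74 is ≥ 49 and < 67.5 → Pass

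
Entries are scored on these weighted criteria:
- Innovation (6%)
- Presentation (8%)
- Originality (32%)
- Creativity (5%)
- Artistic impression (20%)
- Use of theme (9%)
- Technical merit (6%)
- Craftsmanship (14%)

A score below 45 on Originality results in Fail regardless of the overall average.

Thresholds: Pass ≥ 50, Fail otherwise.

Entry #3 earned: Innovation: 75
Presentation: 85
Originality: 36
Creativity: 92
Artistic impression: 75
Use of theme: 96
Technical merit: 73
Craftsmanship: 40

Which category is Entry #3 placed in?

Originality score 36 < 45: minimum not met.
Weighted total:
  Innovation 75 × 0.06 = 4.5
  Presentation 85 × 0.08 = 6.8
  Originality 36 × 0.32 = 11.52
  Creativity 92 × 0.05 = 4.6
  Artistic impression 75 × 0.2 = 15
  Use of theme 96 × 0.09 = 8.64
  Technical merit 73 × 0.06 = 4.38
  Craftsmanship 40 × 0.14 = 5.6
Sum = 61.04
Because the Originality minimum was not met, the result is Fail.

Fail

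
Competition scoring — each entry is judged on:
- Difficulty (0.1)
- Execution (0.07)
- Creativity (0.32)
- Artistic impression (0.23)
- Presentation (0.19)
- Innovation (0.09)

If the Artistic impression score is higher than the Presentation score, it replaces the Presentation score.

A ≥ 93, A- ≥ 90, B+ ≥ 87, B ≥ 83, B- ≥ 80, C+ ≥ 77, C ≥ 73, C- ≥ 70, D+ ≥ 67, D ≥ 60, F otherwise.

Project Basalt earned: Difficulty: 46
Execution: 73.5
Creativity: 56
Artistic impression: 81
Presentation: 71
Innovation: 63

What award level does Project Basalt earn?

Artistic impression (81) > Presentation (71), so Presentation counts as 81.
Weighted total:
  Difficulty 46 × 0.1 = 4.6
  Execution 73.5 × 0.07 = 5.145
  Creativity 56 × 0.32 = 17.92
  Artistic impression 81 × 0.23 = 18.63
  Presentation 81 × 0.19 = 15.39
  Innovation 63 × 0.09 = 5.67
Sum = 67.355
67.355 is ≥ 67 and < 70 → D+

D+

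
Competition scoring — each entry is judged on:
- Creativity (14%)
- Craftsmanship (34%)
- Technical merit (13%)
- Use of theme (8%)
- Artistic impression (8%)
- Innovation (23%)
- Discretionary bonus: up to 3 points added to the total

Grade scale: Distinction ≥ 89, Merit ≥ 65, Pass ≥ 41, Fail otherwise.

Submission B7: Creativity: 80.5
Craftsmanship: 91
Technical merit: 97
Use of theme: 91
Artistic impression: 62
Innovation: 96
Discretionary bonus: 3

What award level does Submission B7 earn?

Weighted total:
  Creativity 80.5 × 0.14 = 11.27
  Craftsmanship 91 × 0.34 = 30.94
  Technical merit 97 × 0.13 = 12.61
  Use of theme 91 × 0.08 = 7.28
  Artistic impression 62 × 0.08 = 4.96
  Innovation 96 × 0.23 = 22.08
Sum = 89.14
Discretionary bonus: 89.14 + 3 = 92.14
92.14 ≥ 89 → Distinction

Distinction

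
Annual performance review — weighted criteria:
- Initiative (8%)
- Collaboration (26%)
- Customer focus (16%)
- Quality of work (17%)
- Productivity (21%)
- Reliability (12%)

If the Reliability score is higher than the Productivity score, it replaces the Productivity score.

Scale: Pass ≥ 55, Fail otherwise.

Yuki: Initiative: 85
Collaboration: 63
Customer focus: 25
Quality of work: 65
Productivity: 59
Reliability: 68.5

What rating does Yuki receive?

Pass

Reliability (68.5) > Productivity (59), so Productivity counts as 68.5.
Weighted total:
  Initiative 85 × 0.08 = 6.8
  Collaboration 63 × 0.26 = 16.38
  Customer focus 25 × 0.16 = 4
  Quality of work 65 × 0.17 = 11.05
  Productivity 68.5 × 0.21 = 14.385
  Reliability 68.5 × 0.12 = 8.22
Sum = 60.835
60.835 ≥ 55 → Pass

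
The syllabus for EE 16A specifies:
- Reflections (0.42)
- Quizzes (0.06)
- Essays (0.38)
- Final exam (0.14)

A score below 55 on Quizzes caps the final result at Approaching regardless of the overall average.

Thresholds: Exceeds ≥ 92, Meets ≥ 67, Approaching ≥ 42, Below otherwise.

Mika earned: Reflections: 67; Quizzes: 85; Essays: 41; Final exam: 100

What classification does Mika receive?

Approaching

Quizzes score 85 ≥ 55: minimum met.
Weighted total:
  Reflections 67 × 0.42 = 28.14
  Quizzes 85 × 0.06 = 5.1
  Essays 41 × 0.38 = 15.58
  Final exam 100 × 0.14 = 14
Sum = 62.82
62.82 is ≥ 42 and < 67 → Approaching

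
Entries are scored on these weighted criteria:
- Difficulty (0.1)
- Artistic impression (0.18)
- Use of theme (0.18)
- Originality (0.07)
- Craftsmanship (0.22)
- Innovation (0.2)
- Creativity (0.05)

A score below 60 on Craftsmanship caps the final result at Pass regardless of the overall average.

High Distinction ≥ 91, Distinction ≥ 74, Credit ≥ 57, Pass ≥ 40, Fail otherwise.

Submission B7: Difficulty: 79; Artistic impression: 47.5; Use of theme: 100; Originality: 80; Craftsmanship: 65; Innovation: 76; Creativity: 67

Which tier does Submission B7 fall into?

Credit

Craftsmanship score 65 ≥ 60: minimum met.
Weighted total:
  Difficulty 79 × 0.1 = 7.9
  Artistic impression 47.5 × 0.18 = 8.55
  Use of theme 100 × 0.18 = 18
  Originality 80 × 0.07 = 5.6
  Craftsmanship 65 × 0.22 = 14.3
  Innovation 76 × 0.2 = 15.2
  Creativity 67 × 0.05 = 3.35
Sum = 72.9
72.9 is ≥ 57 and < 74 → Credit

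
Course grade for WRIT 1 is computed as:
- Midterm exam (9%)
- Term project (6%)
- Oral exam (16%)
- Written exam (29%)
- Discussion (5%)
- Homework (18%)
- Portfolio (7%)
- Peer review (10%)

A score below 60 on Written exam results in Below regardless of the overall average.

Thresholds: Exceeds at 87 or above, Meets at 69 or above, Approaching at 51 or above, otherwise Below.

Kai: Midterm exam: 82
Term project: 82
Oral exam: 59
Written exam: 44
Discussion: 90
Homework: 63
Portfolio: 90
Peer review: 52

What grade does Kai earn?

Below

Written exam score 44 < 60: minimum not met.
Weighted total:
  Midterm exam 82 × 0.09 = 7.38
  Term project 82 × 0.06 = 4.92
  Oral exam 59 × 0.16 = 9.44
  Written exam 44 × 0.29 = 12.76
  Discussion 90 × 0.05 = 4.5
  Homework 63 × 0.18 = 11.34
  Portfolio 90 × 0.07 = 6.3
  Peer review 52 × 0.1 = 5.2
Sum = 61.84
Because the Written exam minimum was not met, the result is Below.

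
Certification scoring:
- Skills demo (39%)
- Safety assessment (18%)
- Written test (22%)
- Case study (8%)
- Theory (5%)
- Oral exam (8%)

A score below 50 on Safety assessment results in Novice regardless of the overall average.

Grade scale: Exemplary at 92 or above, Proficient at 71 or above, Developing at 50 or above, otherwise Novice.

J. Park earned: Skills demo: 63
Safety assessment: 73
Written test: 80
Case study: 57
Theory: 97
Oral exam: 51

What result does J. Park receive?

Developing

Safety assessment score 73 ≥ 50: minimum met.
Weighted total:
  Skills demo 63 × 0.39 = 24.57
  Safety assessment 73 × 0.18 = 13.14
  Written test 80 × 0.22 = 17.6
  Case study 57 × 0.08 = 4.56
  Theory 97 × 0.05 = 4.85
  Oral exam 51 × 0.08 = 4.08
Sum = 68.8
68.8 is ≥ 50 and < 71 → Developing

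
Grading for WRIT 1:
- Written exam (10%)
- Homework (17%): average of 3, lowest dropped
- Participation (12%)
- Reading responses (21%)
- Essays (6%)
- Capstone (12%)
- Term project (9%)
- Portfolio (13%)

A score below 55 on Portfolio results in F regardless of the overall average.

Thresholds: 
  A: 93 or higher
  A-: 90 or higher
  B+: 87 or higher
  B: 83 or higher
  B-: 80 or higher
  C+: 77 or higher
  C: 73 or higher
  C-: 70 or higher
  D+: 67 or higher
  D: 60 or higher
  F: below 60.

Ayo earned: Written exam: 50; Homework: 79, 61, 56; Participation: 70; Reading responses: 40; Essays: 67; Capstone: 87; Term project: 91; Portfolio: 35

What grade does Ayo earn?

Homework: drop 56 → average of remaining 2 = 140/2 = 70
Portfolio score 35 < 55: minimum not met.
Weighted total:
  Written exam 50 × 0.1 = 5
  Homework 70 × 0.17 = 11.9
  Participation 70 × 0.12 = 8.4
  Reading responses 40 × 0.21 = 8.4
  Essays 67 × 0.06 = 4.02
  Capstone 87 × 0.12 = 10.44
  Term project 91 × 0.09 = 8.19
  Portfolio 35 × 0.13 = 4.55
Sum = 60.9
Because the Portfolio minimum was not met, the result is F.

F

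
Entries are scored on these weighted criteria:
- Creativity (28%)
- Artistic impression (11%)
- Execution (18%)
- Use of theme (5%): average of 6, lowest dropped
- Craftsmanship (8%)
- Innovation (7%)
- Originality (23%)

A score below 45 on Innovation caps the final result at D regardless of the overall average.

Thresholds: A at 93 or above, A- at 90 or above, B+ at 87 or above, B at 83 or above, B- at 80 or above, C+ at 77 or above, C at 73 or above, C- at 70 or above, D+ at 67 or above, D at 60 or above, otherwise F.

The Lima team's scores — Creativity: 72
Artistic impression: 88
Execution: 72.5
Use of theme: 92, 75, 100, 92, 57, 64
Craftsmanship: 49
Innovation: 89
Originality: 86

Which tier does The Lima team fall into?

Use of theme: drop 57 → average of remaining 5 = 423/5 = 84.6
Innovation score 89 ≥ 45: minimum met.
Weighted total:
  Creativity 72 × 0.28 = 20.16
  Artistic impression 88 × 0.11 = 9.68
  Execution 72.5 × 0.18 = 13.05
  Use of theme 84.6 × 0.05 = 4.23
  Craftsmanship 49 × 0.08 = 3.92
  Innovation 89 × 0.07 = 6.23
  Originality 86 × 0.23 = 19.78
Sum = 77.05
77.05 is ≥ 77 and < 80 → C+

C+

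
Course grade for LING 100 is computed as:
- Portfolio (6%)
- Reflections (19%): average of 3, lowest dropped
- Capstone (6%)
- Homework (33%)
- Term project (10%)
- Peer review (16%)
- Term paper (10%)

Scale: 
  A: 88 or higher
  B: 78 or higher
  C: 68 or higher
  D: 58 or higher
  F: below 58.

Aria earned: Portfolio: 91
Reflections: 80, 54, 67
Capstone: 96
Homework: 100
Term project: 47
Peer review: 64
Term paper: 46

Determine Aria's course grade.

C

Reflections: drop 54 → average of remaining 2 = 147/2 = 73.5
Weighted total:
  Portfolio 91 × 0.06 = 5.46
  Reflections 73.5 × 0.19 = 13.965
  Capstone 96 × 0.06 = 5.76
  Homework 100 × 0.33 = 33
  Term project 47 × 0.1 = 4.7
  Peer review 64 × 0.16 = 10.24
  Term paper 46 × 0.1 = 4.6
Sum = 77.725
77.725 is ≥ 68 and < 78 → C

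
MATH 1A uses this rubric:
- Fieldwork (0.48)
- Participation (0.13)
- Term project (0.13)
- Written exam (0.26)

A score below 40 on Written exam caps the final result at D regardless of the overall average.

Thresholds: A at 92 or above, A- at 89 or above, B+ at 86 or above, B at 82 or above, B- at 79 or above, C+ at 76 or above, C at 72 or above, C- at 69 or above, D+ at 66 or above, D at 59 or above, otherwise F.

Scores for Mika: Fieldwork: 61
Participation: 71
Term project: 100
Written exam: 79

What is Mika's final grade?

Written exam score 79 ≥ 40: minimum met.
Weighted total:
  Fieldwork 61 × 0.48 = 29.28
  Participation 71 × 0.13 = 9.23
  Term project 100 × 0.13 = 13
  Written exam 79 × 0.26 = 20.54
Sum = 72.05
72.05 is ≥ 72 and < 76 → C

C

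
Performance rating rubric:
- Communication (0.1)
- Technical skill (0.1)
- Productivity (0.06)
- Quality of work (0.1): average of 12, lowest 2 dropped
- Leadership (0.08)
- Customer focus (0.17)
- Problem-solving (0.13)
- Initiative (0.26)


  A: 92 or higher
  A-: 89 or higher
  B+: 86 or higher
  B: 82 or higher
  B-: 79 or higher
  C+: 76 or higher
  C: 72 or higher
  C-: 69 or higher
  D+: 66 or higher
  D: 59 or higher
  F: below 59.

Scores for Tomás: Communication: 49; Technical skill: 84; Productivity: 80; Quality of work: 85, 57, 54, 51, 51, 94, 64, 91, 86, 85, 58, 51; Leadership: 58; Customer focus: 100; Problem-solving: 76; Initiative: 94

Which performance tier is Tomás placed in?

B-

Quality of work: drop 51, 51 → average of remaining 10 = 725/10 = 72.5
Weighted total:
  Communication 49 × 0.1 = 4.9
  Technical skill 84 × 0.1 = 8.4
  Productivity 80 × 0.06 = 4.8
  Quality of work 72.5 × 0.1 = 7.25
  Leadership 58 × 0.08 = 4.64
  Customer focus 100 × 0.17 = 17
  Problem-solving 76 × 0.13 = 9.88
  Initiative 94 × 0.26 = 24.44
Sum = 81.31
81.31 is ≥ 79 and < 82 → B-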